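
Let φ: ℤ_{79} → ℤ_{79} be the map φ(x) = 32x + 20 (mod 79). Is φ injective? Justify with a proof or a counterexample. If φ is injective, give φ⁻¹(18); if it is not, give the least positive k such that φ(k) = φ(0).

If φ(u) = φ(v), then 32u ≡ 32v (mod 79). Because gcd(32, 79) = 1, we may cancel 32 to get u ≡ v (mod 79).
Hence φ is injective.
We now compute 32⁻¹ mod 79 explicitly. Euclid's algorithm: 79 = 2·32 + 15, 32 = 2·15 + 2, 15 = 7·2 + 1; back-substituting gives 1 = 42·32 − 17·79, so 32⁻¹ ≡ 42 (mod 79).
Since φ is injective, we find φ⁻¹(18): we need 32x ≡ 18 − 20 ≡ 77 (mod 79). Using 32⁻¹ = 42: x ≡ 42·77 = 3234 = 40·79 + 74, so x = 74.
Check: φ(74) = 32·74 + 20 = 2388 = 30·79 + 18 ≡ 18 (mod 79).

74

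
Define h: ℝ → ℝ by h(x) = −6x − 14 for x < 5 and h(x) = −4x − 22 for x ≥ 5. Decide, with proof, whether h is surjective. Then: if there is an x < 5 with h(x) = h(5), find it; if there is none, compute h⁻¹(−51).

Both pieces are strictly decreasing (slopes −6 and −4), so each is injective on its own interval.
The left piece maps (−∞, 5) onto (−44, ∞); the right piece maps [5, ∞) onto (−∞, −42].
The union (−44, ∞) ∪ (−∞, −42] covers ℝ, so h is surjective.
For the follow-up: the images overlap, so an x < 5 with h(x) = h(5) exists. h(5) = −42; solving −6x − 14 = −42 for x < 5 gives x = (−42 + 14)/(−6) = 14/3.

14/3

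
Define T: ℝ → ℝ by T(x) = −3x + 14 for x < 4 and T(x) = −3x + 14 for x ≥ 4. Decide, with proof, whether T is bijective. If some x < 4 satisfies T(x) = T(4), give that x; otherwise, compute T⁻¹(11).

1

Both pieces are strictly decreasing (slopes −3 and −3), so each is injective on its own interval.
The left piece maps (−∞, 4) onto (2, ∞); the right piece maps [4, ∞) onto (−∞, 2].
Since 2 = 2, the images partition ℝ: T is injective and surjective, hence bijective.
Because the two images are disjoint, no x < 4 has T(x) = T(4), so we compute T⁻¹(11): 11 lies in (2, ∞), so solve −3x + 14 = 11: x = (11 − 14)/(−3) = 1.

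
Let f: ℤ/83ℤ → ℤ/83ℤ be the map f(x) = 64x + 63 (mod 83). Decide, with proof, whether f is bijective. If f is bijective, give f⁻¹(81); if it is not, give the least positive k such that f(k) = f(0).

34

Suppose f(a) = f(b) in ℤ/83ℤ. Then 64a + 63 ≡ 64b + 63 (mod 83), so 64(a − b) ≡ 0 (mod 83).
Since gcd(64, 83) = 1, 64 is invertible modulo 83, so a − b ≡ 0 (mod 83), i.e. a = b.
We now compute 64⁻¹ mod 83 explicitly. Euclid's algorithm: 83 = 1·64 + 19, 64 = 3·19 + 7, 19 = 2·7 + 5, 7 = 1·5 + 2, 5 = 2·2 + 1; back-substituting gives 1 = 48·64 − 37·83, so 64⁻¹ ≡ 48 (mod 83).
Then y ↦ 48(y − 63) is a two-sided inverse to f, so every y ∈ ℤ/83ℤ has a preimage.
Therefore f is bijective.
Since f is bijective, we compute f⁻¹(81): solve 64x + 63 ≡ 81 (mod 83), i.e. 64x ≡ 18 (mod 83).
Multiplying by 64⁻¹ = 48 gives x ≡ 48·18 = 864 = 10·83 + 34 ≡ 34 (mod 83).
Check: f(34) = 64·34 + 63 = 2239 = 26·83 + 81 ≡ 81 (mod 83).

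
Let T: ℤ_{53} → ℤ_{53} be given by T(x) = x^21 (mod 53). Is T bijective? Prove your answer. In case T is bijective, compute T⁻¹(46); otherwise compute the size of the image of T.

Since 53 is prime, the nonzero elements of ℤ_{53} form a cyclic group of order 52.
As gcd(21, 52) = 1, raising to the 21st power is a bijection on this group: if u^21 ≡ v^21 then (uv^{−1})^21 = 1, and the only element of order dividing gcd(21, 52) = 1 is 1, so u = v.
With T(0) = 0 this makes T injective on all of ℤ_{53}, hence bijective (finite equal-size domain and codomain). In particular T is bijective.
Since T is bijective, we find the preimage of 46. The inverse of x ↦ x^21 on (ℤ_{53})^× is x ↦ x^5, because 21·5 = 105 = 2·52 + 1 ≡ 1 (mod 52) and x^{52} = 1 for x ≠ 0 (Fermat). So T⁻¹(46) = 46^5 mod 53.
Repeated squaring mod 53: 46^1 ≡ 46, 46^2 ≡ 46² = 2116 ≡ 49, 46^4 ≡ 49² = 2401 ≡ 16. Since 5 = 4 + 1, 46^5 ≡ 16·46: 16·46 = 736 ≡ 47. So 46^5 ≡ 47 (mod 53).
Hence T⁻¹(46) = 47.

47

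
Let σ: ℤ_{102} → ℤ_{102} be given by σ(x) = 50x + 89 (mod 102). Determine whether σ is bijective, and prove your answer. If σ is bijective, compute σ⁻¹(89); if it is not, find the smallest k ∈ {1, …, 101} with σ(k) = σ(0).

51

By definition, injectivity means: for all a, b in the domain, σ(a) = σ(b) implies a = b.
We have gcd(50, 102) = 2 > 1. Taking a = 0 and b = 51: σ(0) = 89 and σ(51) = 50·51 + 89 = 2639 ≡ 89 (mod 102).
So σ(0) = σ(51) while 0 ≠ 51, hence σ is not injective, hence not bijective.
Since σ is not bijective, we find the least positive k with σ(k) = σ(0): this means 50k ≡ 0 (mod 102), i.e. 102 ∣ 50k. Since gcd(50, 102) = 2, dividing through by 2 this holds exactly when 51 ∣ 25k, and as gcd(25, 51) = 1, exactly when 51 ∣ k.
The smallest positive such k is 51.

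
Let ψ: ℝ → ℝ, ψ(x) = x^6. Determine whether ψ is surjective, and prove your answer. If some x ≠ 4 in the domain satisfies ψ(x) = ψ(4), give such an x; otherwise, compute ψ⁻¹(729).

Since 6 is even, x^6 ≥ 0 for all x ∈ ℝ, so −1 ∈ ℝ has no preimage. Thus ψ is not surjective.
For the follow-up, such an x exists: taking x = −4 ∈ ℝ gives ψ(−4) = 4096 = ψ(4) with −4 ≠ 4.

-4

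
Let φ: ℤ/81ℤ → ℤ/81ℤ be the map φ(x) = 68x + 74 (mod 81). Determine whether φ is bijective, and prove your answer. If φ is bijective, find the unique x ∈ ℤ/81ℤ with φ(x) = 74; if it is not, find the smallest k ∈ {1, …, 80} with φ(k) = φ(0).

0

If φ(x_1) = φ(x_2), then 68x_1 ≡ 68x_2 (mod 81). Because gcd(68, 81) = 1, we may cancel 68 to get x_1 ≡ x_2 (mod 81).
We now compute 68⁻¹ mod 81 explicitly. Euclid's algorithm: 81 = 1·68 + 13, 68 = 5·13 + 3, 13 = 4·3 + 1; back-substituting gives 1 = 56·68 − 47·81, so 68⁻¹ ≡ 56 (mod 81).
For any y ∈ ℤ/81ℤ, x = 56(y − 74) mod 81 satisfies φ(x) = 68·56(y − 74) + 74 ≡ y (since 68·56 ≡ 1 mod 81). So every y has a preimage.
Thus φ is bijective.
Since φ is bijective, we compute φ⁻¹(74): solve 68x + 74 ≡ 74 (mod 81), i.e. 68x ≡ 0 (mod 81).
Multiplying by 68⁻¹ = 56 gives x ≡ 56·0 = 0 ≡ 0 (mod 81).
Check: φ(0) = 68·0 + 74 = 74 ≡ 74 (mod 81).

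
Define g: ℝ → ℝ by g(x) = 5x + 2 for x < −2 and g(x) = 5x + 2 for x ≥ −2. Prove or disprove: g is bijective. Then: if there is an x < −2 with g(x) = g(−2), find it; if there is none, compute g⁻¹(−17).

Both pieces are strictly increasing (slopes 5 and 5), so each is injective on its own interval.
The left piece maps (−∞, −2) onto (−∞, −8); the right piece maps [−2, ∞) onto [−8, ∞).
Since −8 = −8, the images partition ℝ: g is injective and surjective, hence bijective.
Because the two images are disjoint, no x < −2 has g(x) = g(−2), so we compute g⁻¹(−17): −17 lies in (−∞, −8), so solve 5x + 2 = −17: x = (−17 − 2)/5 = −19/5.

-19/5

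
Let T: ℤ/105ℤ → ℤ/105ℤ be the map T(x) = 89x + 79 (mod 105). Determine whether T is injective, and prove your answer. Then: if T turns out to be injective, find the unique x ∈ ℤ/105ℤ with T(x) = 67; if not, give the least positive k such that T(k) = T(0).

Suppose T(s) = T(t) in ℤ/105ℤ. Then 89s + 79 ≡ 89t + 79 (mod 105), thus 89(s − t) ≡ 0 (mod 105).
Since gcd(89, 105) = 1, 89 is invertible modulo 105, thus s − t ≡ 0 (mod 105), i.e. s = t.
So T is injective.
We now compute 89⁻¹ mod 105 explicitly. Euclid's algorithm: 105 = 1·89 + 16, 89 = 5·16 + 9, 16 = 1·9 + 7, 9 = 1·7 + 2, 7 = 3·2 + 1; back-substituting gives 1 = 59·89 − 50·105, so 89⁻¹ ≡ 59 (mod 105).
Since T is injective, we find T⁻¹(67): we need 89x ≡ 67 − 79 ≡ 93 (mod 105). Using 89⁻¹ = 59: x ≡ 59·93 = 5487 = 52·105 + 27, so x = 27.
Check: T(27) = 89·27 + 79 = 2482 = 23·105 + 67 ≡ 67 (mod 105).

27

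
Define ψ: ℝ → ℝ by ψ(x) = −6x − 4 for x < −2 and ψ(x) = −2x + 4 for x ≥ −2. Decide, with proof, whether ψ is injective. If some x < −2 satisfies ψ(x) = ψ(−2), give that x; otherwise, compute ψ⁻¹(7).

-3/2

Both pieces are strictly decreasing (slopes −6 and −2), so each is injective on its own interval.
The left piece maps (−∞, −2) onto (8, ∞); the right piece maps [−2, ∞) onto (−∞, 8].
These images are disjoint, so no value is attained by both pieces. Hence ψ is injective.
Because the two images are disjoint, no x < −2 has ψ(x) = ψ(−2), so we compute ψ⁻¹(7): 7 lies in (−∞, 8], so solve −2x + 4 = 7: x = (7 − 4)/(−2) = −3/2.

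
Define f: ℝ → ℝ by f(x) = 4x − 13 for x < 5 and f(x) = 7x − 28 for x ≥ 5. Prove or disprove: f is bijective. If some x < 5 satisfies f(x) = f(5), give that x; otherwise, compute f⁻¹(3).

4

Both pieces are strictly increasing (slopes 4 and 7), so each is injective on its own interval.
The left piece maps (−∞, 5) onto (−∞, 7); the right piece maps [5, ∞) onto [7, ∞).
Since 7 = 7, the images partition ℝ: f is injective and surjective, hence bijective.
Because the two images are disjoint, no x < 5 has f(x) = f(5), so we compute f⁻¹(3): 3 lies in (−∞, 7), so solve 4x − 13 = 3: x = (3 + 13)/4 = 4.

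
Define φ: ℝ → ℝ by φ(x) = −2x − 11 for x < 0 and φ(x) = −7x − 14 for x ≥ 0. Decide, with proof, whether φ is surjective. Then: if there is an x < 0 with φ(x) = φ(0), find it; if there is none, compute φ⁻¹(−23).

Both pieces are strictly decreasing (slopes −2 and −7), so each is injective on its own interval.
The left piece maps (−∞, 0) onto (−11, ∞); the right piece maps [0, ∞) onto (−∞, −14].
The union (−11, ∞) ∪ (−∞, −14] omits the interval between −11 and −14; in particular −11 has no preimage. So φ is not surjective.
Because the two images are disjoint, no x < 0 has φ(x) = φ(0), so we compute φ⁻¹(−23): −23 lies in (−∞, −14], so solve −7x − 14 = −23: x = (−23 + 14)/(−7) = 9/7.

9/7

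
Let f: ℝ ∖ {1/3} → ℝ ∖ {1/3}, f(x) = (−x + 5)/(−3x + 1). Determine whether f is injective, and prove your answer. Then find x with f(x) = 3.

-1/4

Suppose f(a) = f(b). Cross-multiplying: (−a + 5)(−3b + 1) = (−b + 5)(−3a + 1).
Expanding both sides and cancelling the symmetric terms leaves 14·(a − b) = 0. Since 14 ≠ 0, a = b. Therefore f is injective.
Solving f(x) = 3: cross-multiplying gives −x + 5 = 3(−3x + 1), which rearranges to 8x = −2, so x = −1/4.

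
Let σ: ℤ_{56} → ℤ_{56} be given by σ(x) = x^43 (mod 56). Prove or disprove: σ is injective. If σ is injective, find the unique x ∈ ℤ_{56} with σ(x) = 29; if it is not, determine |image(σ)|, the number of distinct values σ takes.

35

σ(0) = 0^43 = 0.
σ(14): Repeated squaring mod 56: 14^1 ≡ 14, 14^2 ≡ 14² = 196 ≡ 28, 14^4 ≡ 28² = 784 ≡ 0, 14^8 ≡ 0² = 0, 14^16 ≡ 0² = 0, 14^32 ≡ 0² = 0. Since 43 = 32 + 8 + 2 + 1, 14^43 ≡ 0·0·28·14: 0·0 = 0, then 0·28 = 0, then 0·14 = 0. So 14^43 ≡ 0 (mod 56).
So σ(0) = σ(14) = 0 while 0 ≠ 14, thus σ is not injective.
Since σ is not injective, we determine |image(σ)|. Computing x^43 mod 56 for each x (by repeated squaring, reducing mod 56 at every step), the values σ(0), σ(1), …, σ(55) are: 0, 1, 16, 3, 32, 5, 48, 7, 8, 9, 24, 11, 40, 13, 0, 15, 16, 17, 32, 19, 48, 21, 8, 23, 24, 25, 40, 27, 0, 29, 16, 31, 32, 33, 48, 35, 8, 37, 24, 39, 40, 41, 0, 43, 16, 45, 32, 47, 48, 49, 8, 51, 24, 53, 40, 55.
The distinct values are {0, 1, 3, 5, 7, 8, 9, 11, 13, 15, 16, 17, 19, 21, 23, 24, 25, 27, 29, 31, 32, 33, 35, 37, 39, 40, 41, 43, 45, 47, 48, 49, 51, 53, 55}; there are 35 of them.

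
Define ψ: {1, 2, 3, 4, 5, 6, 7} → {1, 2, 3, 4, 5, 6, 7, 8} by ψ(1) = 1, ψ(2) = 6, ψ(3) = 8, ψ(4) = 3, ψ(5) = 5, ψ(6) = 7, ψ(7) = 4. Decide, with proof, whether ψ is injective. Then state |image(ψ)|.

The values ψ(1), …, ψ(7) are 1, 6, 8, 3, 5, 7, 4 — all distinct.
So ψ(a) = ψ(b) only when a = b, and ψ is injective.
The image of ψ is {1, 3, 4, 5, 6, 7, 8}, which has 7 elements.

7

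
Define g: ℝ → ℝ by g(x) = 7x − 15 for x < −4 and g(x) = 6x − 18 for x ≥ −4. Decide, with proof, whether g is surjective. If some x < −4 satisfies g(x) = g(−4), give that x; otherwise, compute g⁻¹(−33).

-5/2

Both pieces are strictly increasing (slopes 7 and 6), so each is injective on its own interval.
The left piece maps (−∞, −4) onto (−∞, −43); the right piece maps [−4, ∞) onto [−42, ∞).
The union (−∞, −43) ∪ [−42, ∞) omits the interval between −43 and −42; in particular −43 has no preimage. So g is not surjective.
Because the two images are disjoint, no x < −4 has g(x) = g(−4), so we compute g⁻¹(−33): −33 lies in [−42, ∞), so solve 6x − 18 = −33: x = (−33 + 18)/6 = −5/2.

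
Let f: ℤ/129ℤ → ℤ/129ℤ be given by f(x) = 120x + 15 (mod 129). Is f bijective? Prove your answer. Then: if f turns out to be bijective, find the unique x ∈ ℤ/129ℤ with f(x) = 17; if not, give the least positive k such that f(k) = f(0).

We have gcd(120, 129) = 3 > 1. Taking x_1 = 0 and x_2 = 43: f(0) = 15 and f(43) = 120·43 + 15 = 5175 ≡ 15 (mod 129).
So f(0) = f(43) while 0 ≠ 43, thus f is not injective, hence not bijective.
Since f is not bijective, we find the least positive k with f(k) = f(0): this means 120k ≡ 0 (mod 129), i.e. 129 ∣ 120k. Since gcd(120, 129) = 3, dividing through by 3 this holds exactly when 43 ∣ 40k, and as gcd(40, 43) = 1, exactly when 43 ∣ k.
The smallest positive such k is 43.

43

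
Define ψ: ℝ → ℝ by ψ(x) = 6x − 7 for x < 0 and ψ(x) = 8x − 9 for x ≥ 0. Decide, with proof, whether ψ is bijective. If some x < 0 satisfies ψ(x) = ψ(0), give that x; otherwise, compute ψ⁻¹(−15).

-1/3

Both pieces are strictly increasing (slopes 6 and 8), so each is injective on its own interval.
The left piece maps (−∞, 0) onto (−∞, −7); the right piece maps [0, ∞) onto [−9, ∞).
These images overlap. In particular ψ(0) = −9 (right piece), and solving 6x − 7 = −9 on the left piece gives x = −1/3 < 0.
So ψ(−1/3) = ψ(0) with −1/3 ≠ 0, and ψ is not injective, hence not bijective. This x = −1/3 is the requested value below 0.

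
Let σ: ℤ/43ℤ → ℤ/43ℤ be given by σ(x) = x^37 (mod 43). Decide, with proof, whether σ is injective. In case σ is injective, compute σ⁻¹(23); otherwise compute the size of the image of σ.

40

Since 43 is prime, the nonzero elements of ℤ/43ℤ form a cyclic group of order 42.
As gcd(37, 42) = 1, raising to the 37th power is a bijection on this group: if u^37 ≡ v^37 then (uv^{−1})^37 = 1, and the only element of order dividing gcd(37, 42) = 1 is 1, so u = v.
With σ(0) = 0 this makes σ injective on all of ℤ/43ℤ, hence bijective (finite equal-size domain and codomain). In particular σ is injective.
Since σ is injective, we find the preimage of 23. The inverse of x ↦ x^37 on (ℤ/43ℤ)^× is x ↦ x^25, because 37·25 = 925 = 22·42 + 1 ≡ 1 (mod 42) and x^{42} = 1 for x ≠ 0 (Fermat). So σ⁻¹(23) = 23^25 mod 43.
Repeated squaring mod 43: 23^1 ≡ 23, 23^2 ≡ 23² = 529 ≡ 13, 23^4 ≡ 13² = 169 ≡ 40, 23^8 ≡ 40² = 1600 ≡ 9, 23^16 ≡ 9² = 81 ≡ 38. Since 25 = 16 + 8 + 1, 23^25 ≡ 38·9·23: 38·9 = 342 ≡ 41, then 41·23 = 943 ≡ 40. So 23^25 ≡ 40 (mod 43).
Hence σ⁻¹(23) = 40.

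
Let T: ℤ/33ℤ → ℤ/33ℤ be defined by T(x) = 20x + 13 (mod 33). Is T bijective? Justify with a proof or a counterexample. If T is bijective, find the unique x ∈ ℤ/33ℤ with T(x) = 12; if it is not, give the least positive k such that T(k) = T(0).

If T(x_1) = T(x_2), then 20x_1 ≡ 20x_2 (mod 33). Because gcd(20, 33) = 1, we may cancel 20 to get x_1 ≡ x_2 (mod 33).
We now compute 20⁻¹ mod 33 explicitly. Euclid's algorithm: 33 = 1·20 + 13, 20 = 1·13 + 7, 13 = 1·7 + 6, 7 = 1·6 + 1; back-substituting gives 1 = 5·20 − 3·33, so 20⁻¹ ≡ 5 (mod 33).
For any y ∈ ℤ/33ℤ, x = 5(y − 13) mod 33 satisfies T(x) = 20·5(y − 13) + 13 ≡ y (since 20·5 ≡ 1 mod 33). So every y has a preimage.
Hence T is bijective.
Since T is bijective, we find T⁻¹(12): we need 20x ≡ 12 − 13 ≡ 32 (mod 33). Using 20⁻¹ = 5: x ≡ 5·32 = 160 = 4·33 + 28, so x = 28.
Check: T(28) = 20·28 + 13 = 573 = 17·33 + 12 ≡ 12 (mod 33).

28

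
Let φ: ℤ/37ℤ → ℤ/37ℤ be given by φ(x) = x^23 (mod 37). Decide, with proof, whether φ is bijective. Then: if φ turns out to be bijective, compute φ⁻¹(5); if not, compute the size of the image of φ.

Since 37 is prime, the nonzero elements of ℤ/37ℤ form a cyclic group of order 36.
As gcd(23, 36) = 1, raising to the 23rd power is a bijection on this group: if a^23 ≡ b^23 then (ab^{−1})^23 = 1, and the only element of order dividing gcd(23, 36) = 1 is 1, so a = b.
With φ(0) = 0 this makes φ injective on all of ℤ/37ℤ, hence bijective (finite equal-size domain and codomain). In particular φ is bijective.
Since φ is bijective, we find the preimage of 5. The inverse of x ↦ x^23 on (ℤ/37ℤ)^× is x ↦ x^11, because 23·11 = 253 = 7·36 + 1 ≡ 1 (mod 36) and x^{36} = 1 for x ≠ 0 (Fermat). So φ⁻¹(5) = 5^11 mod 37.
Repeated squaring mod 37: 5^1 ≡ 5, 5^2 ≡ 5² = 25, 5^4 ≡ 25² = 625 ≡ 33, 5^8 ≡ 33² = 1089 ≡ 16. Since 11 = 8 + 2 + 1, 5^11 ≡ 16·25·5: 16·25 = 400 ≡ 30, then 30·5 = 150 ≡ 2. So 5^11 ≡ 2 (mod 37).
Hence φ⁻¹(5) = 2.

2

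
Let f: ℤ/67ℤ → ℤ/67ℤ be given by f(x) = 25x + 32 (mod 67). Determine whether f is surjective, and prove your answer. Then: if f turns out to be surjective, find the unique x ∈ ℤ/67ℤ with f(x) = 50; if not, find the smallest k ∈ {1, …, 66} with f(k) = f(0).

57

Since gcd(25, 67) = 1, 25 is invertible modulo 67. Euclid's algorithm: 67 = 2·25 + 17, 25 = 1·17 + 8, 17 = 2·8 + 1; back-substituting gives 1 = 59·25 − 22·67, so 25⁻¹ ≡ 59 (mod 67).
Then y ↦ 59(y − 32) is a two-sided inverse to f, so every y ∈ ℤ/67ℤ has a preimage.
So f is surjective.
Since f is surjective, we find f⁻¹(50): we need 25x ≡ 50 − 32 ≡ 18 (mod 67). Using 25⁻¹ = 59: x ≡ 59·18 = 1062 = 15·67 + 57, so x = 57.
Check: f(57) = 25·57 + 32 = 1457 = 21·67 + 50 ≡ 50 (mod 67).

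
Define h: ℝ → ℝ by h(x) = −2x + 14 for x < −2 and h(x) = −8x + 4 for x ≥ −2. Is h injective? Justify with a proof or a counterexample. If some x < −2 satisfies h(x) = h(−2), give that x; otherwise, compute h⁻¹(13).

-3

Both pieces are strictly decreasing (slopes −2 and −8), so each is injective on its own interval.
The left piece maps (−∞, −2) onto (18, ∞); the right piece maps [−2, ∞) onto (−∞, 20].
These images overlap. In particular h(−2) = 20 (right piece), and solving −2x + 14 = 20 on the left piece gives x = −3 < −2.
So h(−3) = h(−2) with −3 ≠ −2, and h is not injective. This x = −3 is the requested value below −2.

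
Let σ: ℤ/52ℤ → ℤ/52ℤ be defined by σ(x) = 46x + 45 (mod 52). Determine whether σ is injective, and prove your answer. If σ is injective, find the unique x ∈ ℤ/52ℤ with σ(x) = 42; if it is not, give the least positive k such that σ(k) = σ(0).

26

We have gcd(46, 52) = 2 > 1. Taking a = 0 and b = 26: σ(0) = 45 and σ(26) = 46·26 + 45 = 1241 ≡ 45 (mod 52).
So σ(0) = σ(26) while 0 ≠ 26, therefore σ is not injective.
Since σ is not injective, we find the least positive k with σ(k) = σ(0): this means 46k ≡ 0 (mod 52), i.e. 52 ∣ 46k. Since gcd(46, 52) = 2, dividing through by 2 this holds exactly when 26 ∣ 23k, and as gcd(23, 26) = 1, exactly when 26 ∣ k.
The smallest positive such k is 26.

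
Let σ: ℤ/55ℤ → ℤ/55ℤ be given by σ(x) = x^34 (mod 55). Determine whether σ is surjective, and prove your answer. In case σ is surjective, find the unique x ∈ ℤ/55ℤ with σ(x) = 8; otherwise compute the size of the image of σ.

σ(3): Repeated squaring mod 55: 3^1 ≡ 3, 3^2 ≡ 3² = 9, 3^4 ≡ 9² = 81 ≡ 26, 3^8 ≡ 26² = 676 ≡ 16, 3^16 ≡ 16² = 256 ≡ 36, 3^32 ≡ 36² = 1296 ≡ 31. Since 34 = 32 + 2, 3^34 ≡ 31·9: 31·9 = 279 ≡ 4. So 3^34 ≡ 4 (mod 55).
σ(8): Repeated squaring mod 55: 8^1 ≡ 8, 8^2 ≡ 8² = 64 ≡ 9, 8^4 ≡ 9² = 81 ≡ 26, 8^8 ≡ 26² = 676 ≡ 16, 8^16 ≡ 16² = 256 ≡ 36, 8^32 ≡ 36² = 1296 ≡ 31. Since 34 = 32 + 2, 8^34 ≡ 31·9: 31·9 = 279 ≡ 4. So 8^34 ≡ 4 (mod 55).
So σ(3) = σ(8) = 4 while 3 ≠ 8, therefore σ is not injective.
A non-injective map from the 55-element set ℤ/55ℤ to itself takes at most 54 distinct values, so it cannot be surjective. Therefore σ is not surjective.
Since σ is not surjective, we determine |image(σ)|. Computing x^34 mod 55 for each x (by repeated squaring, reducing mod 55 at every step), the values σ(0), σ(1), …, σ(54) are: 0, 1, 49, 4, 36, 20, 31, 14, 4, 16, 45, 11, 34, 49, 26, 25, 31, 9, 14, 26, 5, 1, 44, 34, 16, 15, 36, 9, 9, 36, 15, 16, 34, 44, 1, 5, 26, 14, 9, 31, 25, 26, 49, 34, 11, 45, 16, 4, 14, 31, 20, 36, 4, 49, 1.
The distinct values are {0, 1, 4, 5, 9, 11, 14, 15, 16, 20, 25, 26, 31, 34, 36, 44, 45, 49}; there are 18 of them.

18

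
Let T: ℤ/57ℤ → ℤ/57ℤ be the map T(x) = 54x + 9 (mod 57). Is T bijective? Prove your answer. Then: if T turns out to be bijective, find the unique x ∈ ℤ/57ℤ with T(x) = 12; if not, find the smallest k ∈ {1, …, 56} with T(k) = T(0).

19

We have gcd(54, 57) = 3 > 1. Taking s = 0 and t = 19: T(0) = 9 and T(19) = 54·19 + 9 = 1035 ≡ 9 (mod 57).
So T(0) = T(19) while 0 ≠ 19, hence T is not injective, hence not bijective.
Since T is not bijective, we find the least positive k with T(k) = T(0): this means 54k ≡ 0 (mod 57), i.e. 57 ∣ 54k. Since gcd(54, 57) = 3, dividing through by 3 this holds exactly when 19 ∣ 18k, and as gcd(18, 19) = 1, exactly when 19 ∣ k.
The smallest positive such k is 19.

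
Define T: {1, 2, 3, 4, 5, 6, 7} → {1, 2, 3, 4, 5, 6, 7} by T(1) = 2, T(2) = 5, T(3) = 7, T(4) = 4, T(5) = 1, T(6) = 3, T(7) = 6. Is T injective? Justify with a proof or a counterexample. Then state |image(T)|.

The values T(1), …, T(7) are 2, 5, 7, 4, 1, 3, 6 — all distinct.
So T(s) = T(t) only when s = t, and T is injective.
The image of T is {1, 2, 3, 4, 5, 6, 7}, which has 7 elements.

7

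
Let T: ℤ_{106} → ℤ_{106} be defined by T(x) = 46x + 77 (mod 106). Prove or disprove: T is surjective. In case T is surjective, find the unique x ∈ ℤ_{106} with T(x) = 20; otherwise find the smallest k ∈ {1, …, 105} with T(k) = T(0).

53

By definition, T is surjective if every y in the codomain equals T(x) for some x in the domain.
Since gcd(46, 106) = 2, we have 46x ≡ 0 (mod 2) for all x, so T(x) ≡ 1 (mod 2).
But 0 ≢ 1 (mod 2), so 0 ∈ ℤ_{106} has no preimage. Therefore T is not surjective.
Since T is not surjective, we find the least positive k with T(k) = T(0): this means 46k ≡ 0 (mod 106), i.e. 106 ∣ 46k. Since gcd(46, 106) = 2, dividing through by 2 this holds exactly when 53 ∣ 23k, and as gcd(23, 53) = 1, exactly when 53 ∣ k.
The smallest positive such k is 53.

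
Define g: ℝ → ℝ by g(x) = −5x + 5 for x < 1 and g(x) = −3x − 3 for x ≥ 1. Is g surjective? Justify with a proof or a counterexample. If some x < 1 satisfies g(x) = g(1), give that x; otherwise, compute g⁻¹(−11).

Both pieces are strictly decreasing (slopes −5 and −3), so each is injective on its own interval.
The left piece maps (−∞, 1) onto (0, ∞); the right piece maps [1, ∞) onto (−∞, −6].
The union (0, ∞) ∪ (−∞, −6] omits the interval between 0 and −6; in particular 0 has no preimage. So g is not surjective.
Because the two images are disjoint, no x < 1 has g(x) = g(1), so we compute g⁻¹(−11): −11 lies in (−∞, −6], so solve −3x − 3 = −11: x = (−11 + 3)/(−3) = 8/3.

8/3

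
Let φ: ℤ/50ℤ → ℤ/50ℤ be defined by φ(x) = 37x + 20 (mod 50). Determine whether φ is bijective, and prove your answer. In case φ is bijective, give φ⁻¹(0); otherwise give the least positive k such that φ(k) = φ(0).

Suppose φ(a) = φ(b) in ℤ/50ℤ. Then 37a + 20 ≡ 37b + 20 (mod 50), therefore 37(a − b) ≡ 0 (mod 50).
Since gcd(37, 50) = 1, 37 is invertible modulo 50, therefore a − b ≡ 0 (mod 50), i.e. a = b.
We now compute 37⁻¹ mod 50 explicitly. Euclid's algorithm: 50 = 1·37 + 13, 37 = 2·13 + 11, 13 = 1·11 + 2, 11 = 5·2 + 1; back-substituting gives 1 = 23·37 − 17·50, so 37⁻¹ ≡ 23 (mod 50).
For any y ∈ ℤ/50ℤ, x = 23(y − 20) mod 50 satisfies φ(x) = 37·23(y − 20) + 20 ≡ y (since 37·23 ≡ 1 mod 50). So every y has a preimage.
So φ is bijective.
Since φ is bijective, we compute φ⁻¹(0): solve 37x + 20 ≡ 0 (mod 50), i.e. 37x ≡ 30 (mod 50).
Multiplying by 37⁻¹ = 23 gives x ≡ 23·30 = 690 = 13·50 + 40 ≡ 40 (mod 50).
Check: φ(40) = 37·40 + 20 = 1500 = 30·50 + 0 ≡ 0 (mod 50).

40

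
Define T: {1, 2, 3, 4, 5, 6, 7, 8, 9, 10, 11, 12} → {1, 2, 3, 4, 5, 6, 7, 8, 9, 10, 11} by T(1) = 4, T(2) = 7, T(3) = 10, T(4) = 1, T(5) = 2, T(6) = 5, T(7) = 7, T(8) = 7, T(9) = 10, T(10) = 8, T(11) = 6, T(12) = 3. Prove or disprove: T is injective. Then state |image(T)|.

9

T(2) = 7 = T(7) with 2 ≠ 7, so T is not injective.
The image of T is {1, 2, 3, 4, 5, 6, 7, 8, 10}, which has 9 elements.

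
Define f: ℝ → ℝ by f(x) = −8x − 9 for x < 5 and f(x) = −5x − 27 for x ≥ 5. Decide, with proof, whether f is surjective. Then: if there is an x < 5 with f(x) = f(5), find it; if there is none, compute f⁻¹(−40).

31/8

Both pieces are strictly decreasing (slopes −8 and −5), so each is injective on its own interval.
The left piece maps (−∞, 5) onto (−49, ∞); the right piece maps [5, ∞) onto (−∞, −52].
The union (−49, ∞) ∪ (−∞, −52] omits the interval between −49 and −52; in particular −49 has no preimage. So f is not surjective.
Because the two images are disjoint, no x < 5 has f(x) = f(5), so we compute f⁻¹(−40): −40 lies in (−49, ∞), so solve −8x − 9 = −40: x = (−40 + 9)/(−8) = 31/8.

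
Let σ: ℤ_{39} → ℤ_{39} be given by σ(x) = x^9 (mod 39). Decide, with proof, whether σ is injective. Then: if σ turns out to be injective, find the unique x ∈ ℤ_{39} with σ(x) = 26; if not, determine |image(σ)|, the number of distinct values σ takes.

σ(2): Repeated squaring mod 39: 2^1 ≡ 2, 2^2 ≡ 2² = 4, 2^4 ≡ 4² = 16, 2^8 ≡ 16² = 256 ≡ 22. Since 9 = 8 + 1, 2^9 ≡ 22·2: 22·2 = 44 ≡ 5. So 2^9 ≡ 5 (mod 39).
σ(5): Repeated squaring mod 39: 5^1 ≡ 5, 5^2 ≡ 5² = 25, 5^4 ≡ 25² = 625 ≡ 1, 5^8 ≡ 1² = 1. Since 9 = 8 + 1, 5^9 ≡ 1·5: 1·5 = 5. So 5^9 ≡ 5 (mod 39).
So σ(2) = σ(5) = 5 while 2 ≠ 5, so σ is not injective.
Since σ is not injective, we determine |image(σ)|. Computing x^9 mod 39 for each x (by repeated squaring, reducing mod 39 at every step), the values σ(0), σ(1), …, σ(38) are: 0, 1, 5, 27, 25, 5, 18, 34, 8, 27, 25, 8, 12, 13, 14, 18, 1, 38, 18, 31, 8, 21, 1, 38, 21, 25, 26, 27, 31, 14, 12, 31, 5, 21, 34, 14, 12, 34, 38.
The distinct values are {0, 1, 5, 8, 12, 13, 14, 18, 21, 25, 26, 27, 31, 34, 38}; there are 15 of them.

15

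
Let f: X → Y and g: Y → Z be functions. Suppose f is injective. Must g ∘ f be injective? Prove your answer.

not injective

No. Take X = Y = Z = {1, 2, 3}, f = identity (injective), and g(x) = 1 for every x.
Then (g ∘ f)(1) = 1 = (g ∘ f)(3) with 1 ≠ 3, so g ∘ f is not injective.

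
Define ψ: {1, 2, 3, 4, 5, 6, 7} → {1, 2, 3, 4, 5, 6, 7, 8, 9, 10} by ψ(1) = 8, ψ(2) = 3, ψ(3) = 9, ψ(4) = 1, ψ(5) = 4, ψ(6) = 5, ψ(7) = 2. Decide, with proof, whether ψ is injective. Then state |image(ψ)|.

7

The values ψ(1), …, ψ(7) are 8, 3, 9, 1, 4, 5, 2 — all distinct.
So ψ(a) = ψ(b) only when a = b, and ψ is injective.
The image of ψ is {1, 2, 3, 4, 5, 8, 9}, which has 7 elements.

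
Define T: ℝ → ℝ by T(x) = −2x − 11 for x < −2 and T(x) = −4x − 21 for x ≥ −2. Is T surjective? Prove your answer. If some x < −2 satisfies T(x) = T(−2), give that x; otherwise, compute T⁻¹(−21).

0

Both pieces are strictly decreasing (slopes −2 and −4), so each is injective on its own interval.
The left piece maps (−∞, −2) onto (−7, ∞); the right piece maps [−2, ∞) onto (−∞, −13].
The union (−7, ∞) ∪ (−∞, −13] omits the interval between −7 and −13; in particular −7 has no preimage. So T is not surjective.
Because the two images are disjoint, no x < −2 has T(x) = T(−2), so we compute T⁻¹(−21): −21 lies in (−∞, −13], so solve −4x − 21 = −21: x = (−21 + 21)/(−4) = 0.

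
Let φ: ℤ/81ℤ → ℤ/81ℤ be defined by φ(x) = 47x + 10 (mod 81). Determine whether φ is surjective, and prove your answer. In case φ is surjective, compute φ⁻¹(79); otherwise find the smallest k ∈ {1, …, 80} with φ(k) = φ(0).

Since gcd(47, 81) = 1, 47 is invertible modulo 81. Euclid's algorithm: 81 = 1·47 + 34, 47 = 1·34 + 13, 34 = 2·13 + 8, 13 = 1·8 + 5, 8 = 1·5 + 3, 5 = 1·3 + 2, 3 = 1·2 + 1; back-substituting gives 1 = 50·47 − 29·81, so 47⁻¹ ≡ 50 (mod 81).
For any y ∈ ℤ/81ℤ, x = 50(y − 10) mod 81 satisfies φ(x) = 47·50(y − 10) + 10 ≡ y (since 47·50 ≡ 1 mod 81). So every y has a preimage.
So φ is surjective.
Since φ is surjective, we compute φ⁻¹(79): solve 47x + 10 ≡ 79 (mod 81), i.e. 47x ≡ 69 (mod 81).
Multiplying by 47⁻¹ = 50 gives x ≡ 50·69 = 3450 = 42·81 + 48 ≡ 48 (mod 81).
Check: φ(48) = 47·48 + 10 = 2266 = 27·81 + 79 ≡ 79 (mod 81).

48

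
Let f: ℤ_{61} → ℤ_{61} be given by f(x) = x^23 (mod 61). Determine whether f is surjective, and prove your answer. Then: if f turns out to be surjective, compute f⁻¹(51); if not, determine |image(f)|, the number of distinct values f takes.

59

Since 61 is prime, the nonzero elements of ℤ_{61} form a cyclic group of order 60.
As gcd(23, 60) = 1, raising to the 23rd power is a bijection on this group: if s^23 ≡ t^23 then (st^{−1})^23 = 1, and the only element of order dividing gcd(23, 60) = 1 is 1, so s = t.
With f(0) = 0 this makes f injective on all of ℤ_{61}, hence bijective (finite equal-size domain and codomain). In particular f is surjective.
Since f is surjective, we find the preimage of 51. The inverse of x ↦ x^23 on (ℤ_{61})^× is x ↦ x^47, because 23·47 = 1081 = 18·60 + 1 ≡ 1 (mod 60) and x^{60} = 1 for x ≠ 0 (Fermat). So f⁻¹(51) = 51^47 mod 61.
Repeated squaring mod 61: 51^1 ≡ 51, 51^2 ≡ 51² = 2601 ≡ 39, 51^4 ≡ 39² = 1521 ≡ 57, 51^8 ≡ 57² = 3249 ≡ 16, 51^16 ≡ 16² = 256 ≡ 12, 51^32 ≡ 12² = 144 ≡ 22. Since 47 = 32 + 8 + 4 + 2 + 1, 51^47 ≡ 22·16·57·39·51: 22·16 = 352 ≡ 47, then 47·57 = 2679 ≡ 56, then 56·39 = 2184 ≡ 49, then 49·51 = 2499 ≡ 59. So 51^47 ≡ 59 (mod 61).
Hence f⁻¹(51) = 59.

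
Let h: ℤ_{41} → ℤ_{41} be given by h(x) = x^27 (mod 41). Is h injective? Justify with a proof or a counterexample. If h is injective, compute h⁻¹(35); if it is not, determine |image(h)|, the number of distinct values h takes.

Since 41 is prime, the nonzero elements of ℤ_{41} form a cyclic group of order 40.
As gcd(27, 40) = 1, raising to the 27th power is a bijection on this group: if x_1^27 ≡ x_2^27 then (x_1x_2^{−1})^27 = 1, and the only element of order dividing gcd(27, 40) = 1 is 1, so x_1 = x_2.
With h(0) = 0 this makes h injective on all of ℤ_{41}, hence bijective (finite equal-size domain and codomain). In particular h is injective.
Since h is injective, we find the preimage of 35. The inverse of x ↦ x^27 on (ℤ_{41})^× is x ↦ x^3, because 27·3 = 81 = 2·40 + 1 ≡ 1 (mod 40) and x^{40} = 1 for x ≠ 0 (Fermat). So h⁻¹(35) = 35^3 mod 41.
Repeated squaring mod 41: 35^1 ≡ 35, 35^2 ≡ 35² = 1225 ≡ 36. Since 3 = 2 + 1, 35^3 ≡ 36·35: 36·35 = 1260 ≡ 30. So 35^3 ≡ 30 (mod 41).
Hence h⁻¹(35) = 30.

30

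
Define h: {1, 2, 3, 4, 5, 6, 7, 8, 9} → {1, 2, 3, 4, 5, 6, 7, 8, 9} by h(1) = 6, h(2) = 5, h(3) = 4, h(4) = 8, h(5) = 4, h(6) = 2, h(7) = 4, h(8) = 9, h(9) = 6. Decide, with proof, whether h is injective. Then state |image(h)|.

h(3) = 4 = h(5) with 3 ≠ 5, so h is not injective.
The image of h is {2, 4, 5, 6, 8, 9}, which has 6 elements.

6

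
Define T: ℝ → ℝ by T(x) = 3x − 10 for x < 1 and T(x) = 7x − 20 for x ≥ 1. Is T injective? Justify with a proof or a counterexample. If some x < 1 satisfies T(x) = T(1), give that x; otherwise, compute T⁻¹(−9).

-1

Both pieces are strictly increasing (slopes 3 and 7), so each is injective on its own interval.
The left piece maps (−∞, 1) onto (−∞, −7); the right piece maps [1, ∞) onto [−13, ∞).
These images overlap. In particular T(1) = −13 (right piece), and solving 3x − 10 = −13 on the left piece gives x = −1 < 1.
So T(−1) = T(1) with −1 ≠ 1, and T is not injective. This x = −1 is the requested value below 1.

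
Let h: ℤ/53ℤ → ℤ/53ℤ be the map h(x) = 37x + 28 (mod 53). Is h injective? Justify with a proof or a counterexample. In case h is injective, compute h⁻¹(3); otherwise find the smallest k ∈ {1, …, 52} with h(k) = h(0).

38

Suppose h(a) = h(b) in ℤ/53ℤ. Then 37a + 28 ≡ 37b + 28 (mod 53), therefore 37(a − b) ≡ 0 (mod 53).
Since gcd(37, 53) = 1, 37 is invertible modulo 53, therefore a − b ≡ 0 (mod 53), i.e. a = b.
So h is injective.
We now compute 37⁻¹ mod 53 explicitly. Euclid's algorithm: 53 = 1·37 + 16, 37 = 2·16 + 5, 16 = 3·5 + 1; back-substituting gives 1 = 43·37 − 30·53, so 37⁻¹ ≡ 43 (mod 53).
Since h is injective, we compute h⁻¹(3): solve 37x + 28 ≡ 3 (mod 53), i.e. 37x ≡ 28 (mod 53).
Multiplying by 37⁻¹ = 43 gives x ≡ 43·28 = 1204 = 22·53 + 38 ≡ 38 (mod 53).
Check: h(38) = 37·38 + 28 = 1434 = 27·53 + 3 ≡ 3 (mod 53).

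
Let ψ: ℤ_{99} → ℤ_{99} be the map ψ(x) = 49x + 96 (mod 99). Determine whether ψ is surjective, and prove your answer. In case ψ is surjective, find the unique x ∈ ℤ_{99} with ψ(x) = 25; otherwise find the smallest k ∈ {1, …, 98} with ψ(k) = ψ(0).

43

Since gcd(49, 99) = 1, 49 is invertible modulo 99. Euclid's algorithm: 99 = 2·49 + 1; back-substituting gives 1 = 97·49 − 48·99, so 49⁻¹ ≡ 97 (mod 99).
Then y ↦ 97(y − 96) is a two-sided inverse to ψ, so every y ∈ ℤ_{99} has a preimage.
Thus ψ is surjective.
Since ψ is surjective, we find ψ⁻¹(25): we need 49x ≡ 25 − 96 ≡ 28 (mod 99). Using 49⁻¹ = 97: x ≡ 97·28 = 2716 = 27·99 + 43, so x = 43.
Check: ψ(43) = 49·43 + 96 = 2203 = 22·99 + 25 ≡ 25 (mod 99).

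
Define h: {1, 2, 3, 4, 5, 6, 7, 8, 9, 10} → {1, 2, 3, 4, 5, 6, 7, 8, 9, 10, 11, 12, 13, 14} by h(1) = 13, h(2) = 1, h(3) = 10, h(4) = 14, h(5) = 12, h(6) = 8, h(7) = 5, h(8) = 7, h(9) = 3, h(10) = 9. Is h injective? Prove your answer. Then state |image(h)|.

10

The values h(1), …, h(10) are 13, 1, 10, 14, 12, 8, 5, 7, 3, 9 — all distinct.
So h(s) = h(t) only when s = t, and h is injective.
The image of h is {1, 3, 5, 7, 8, 9, 10, 12, 13, 14}, which has 10 elements.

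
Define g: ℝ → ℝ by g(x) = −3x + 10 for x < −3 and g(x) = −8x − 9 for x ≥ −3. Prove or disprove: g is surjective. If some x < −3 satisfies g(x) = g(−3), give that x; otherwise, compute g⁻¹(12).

Both pieces are strictly decreasing (slopes −3 and −8), so each is injective on its own interval.
The left piece maps (−∞, −3) onto (19, ∞); the right piece maps [−3, ∞) onto (−∞, 15].
The union (19, ∞) ∪ (−∞, 15] omits the interval between 19 and 15; in particular 19 has no preimage. So g is not surjective.
Because the two images are disjoint, no x < −3 has g(x) = g(−3), so we compute g⁻¹(12): 12 lies in (−∞, 15], so solve −8x − 9 = 12: x = (12 + 9)/(−8) = −21/8.

-21/8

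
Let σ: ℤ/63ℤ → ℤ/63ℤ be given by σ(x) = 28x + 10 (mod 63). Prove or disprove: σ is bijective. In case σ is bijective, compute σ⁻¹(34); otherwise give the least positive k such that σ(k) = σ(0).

We have gcd(28, 63) = 7 > 1. Taking s = 0 and t = 9: σ(0) = 10 and σ(9) = 28·9 + 10 = 262 ≡ 10 (mod 63).
So σ(0) = σ(9) while 0 ≠ 9, hence σ is not injective, hence not bijective.
Since σ is not bijective, we find the least positive k with σ(k) = σ(0): this means 28k ≡ 0 (mod 63), i.e. 63 ∣ 28k. Since gcd(28, 63) = 7, dividing through by 7 this holds exactly when 9 ∣ 4k, and as gcd(4, 9) = 1, exactly when 9 ∣ k.
The smallest positive such k is 9.

9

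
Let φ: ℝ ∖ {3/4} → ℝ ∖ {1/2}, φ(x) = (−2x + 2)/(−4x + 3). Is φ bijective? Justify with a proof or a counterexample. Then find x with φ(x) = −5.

Suppose φ(u) = φ(v). Cross-multiplying: (−2u + 2)(−4v + 3) = (−2v + 2)(−4u + 3).
Expanding both sides and cancelling the symmetric terms leaves 2·(u − v) = 0. Since 2 ≠ 0, u = v. Therefore φ is injective.
For any y ≠ 1/2, solving y(−4x + 3) = −2x + 2 for x gives a well-defined x ≠ 3/4. So φ is surjective.
Thus φ is bijective.
Solving φ(x) = −5: cross-multiplying gives −2x + 2 = −5(−4x + 3), which rearranges to −22x = −17, so x = 17/22.

17/22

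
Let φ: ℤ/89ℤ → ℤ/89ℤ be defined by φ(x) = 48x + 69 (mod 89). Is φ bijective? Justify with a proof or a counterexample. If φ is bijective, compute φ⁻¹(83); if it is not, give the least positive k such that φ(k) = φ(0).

4

If φ(u) = φ(v), then 48u ≡ 48v (mod 89). Because gcd(48, 89) = 1, we may cancel 48 to get u ≡ v (mod 89).
We now compute 48⁻¹ mod 89 explicitly. Euclid's algorithm: 89 = 1·48 + 41, 48 = 1·41 + 7, 41 = 5·7 + 6, 7 = 1·6 + 1; back-substituting gives 1 = 13·48 − 7·89, so 48⁻¹ ≡ 13 (mod 89).
For any y ∈ ℤ/89ℤ, x = 13(y − 69) mod 89 satisfies φ(x) = 48·13(y − 69) + 69 ≡ y (since 48·13 ≡ 1 mod 89). So every y has a preimage.
So φ is bijective.
Since φ is bijective, we compute φ⁻¹(83): solve 48x + 69 ≡ 83 (mod 89), i.e. 48x ≡ 14 (mod 89).
Multiplying by 48⁻¹ = 13 gives x ≡ 13·14 = 182 = 2·89 + 4 ≡ 4 (mod 89).
Check: φ(4) = 48·4 + 69 = 261 = 2·89 + 83 ≡ 83 (mod 89).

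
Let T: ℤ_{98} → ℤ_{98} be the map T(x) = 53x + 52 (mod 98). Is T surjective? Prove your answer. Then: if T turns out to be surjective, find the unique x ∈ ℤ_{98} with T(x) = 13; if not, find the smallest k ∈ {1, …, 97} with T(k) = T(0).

27

Recall: surjectivity means every element of the codomain has a preimage under T.
Since gcd(53, 98) = 1, 53 is invertible modulo 98. Euclid's algorithm: 98 = 1·53 + 45, 53 = 1·45 + 8, 45 = 5·8 + 5, 8 = 1·5 + 3, 5 = 1·3 + 2, 3 = 1·2 + 1; back-substituting gives 1 = 37·53 − 20·98, so 53⁻¹ ≡ 37 (mod 98).
For any y ∈ ℤ_{98}, x = 37(y − 52) mod 98 satisfies T(x) = 53·37(y − 52) + 52 ≡ y (since 53·37 ≡ 1 mod 98). So every y has a preimage.
Thus T is surjective.
Since T is surjective, we compute T⁻¹(13): solve 53x + 52 ≡ 13 (mod 98), i.e. 53x ≡ 59 (mod 98).
Multiplying by 53⁻¹ = 37 gives x ≡ 37·59 = 2183 = 22·98 + 27 ≡ 27 (mod 98).
Check: T(27) = 53·27 + 52 = 1483 = 15·98 + 13 ≡ 13 (mod 98).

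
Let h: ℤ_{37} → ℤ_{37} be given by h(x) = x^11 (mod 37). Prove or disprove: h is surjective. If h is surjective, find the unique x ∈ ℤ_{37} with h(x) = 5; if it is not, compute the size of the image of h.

20

Since 37 is prime, the nonzero elements of ℤ_{37} form a cyclic group of order 36.
As gcd(11, 36) = 1, raising to the 11th power is a bijection on this group: if x_1^11 ≡ x_2^11 then (x_1x_2^{−1})^11 = 1, and the only element of order dividing gcd(11, 36) = 1 is 1, so x_1 = x_2.
With h(0) = 0 this makes h injective on all of ℤ_{37}, hence bijective (finite equal-size domain and codomain). In particular h is surjective.
Since h is surjective, we find the preimage of 5. The inverse of x ↦ x^11 on (ℤ_{37})^× is x ↦ x^23, because 11·23 = 253 = 7·36 + 1 ≡ 1 (mod 36) and x^{36} = 1 for x ≠ 0 (Fermat). So h⁻¹(5) = 5^23 mod 37.
Repeated squaring mod 37: 5^1 ≡ 5, 5^2 ≡ 5² = 25, 5^4 ≡ 25² = 625 ≡ 33, 5^8 ≡ 33² = 1089 ≡ 16, 5^16 ≡ 16² = 256 ≡ 34. Since 23 = 16 + 4 + 2 + 1, 5^23 ≡ 34·33·25·5: 34·33 = 1122 ≡ 12, then 12·25 = 300 ≡ 4, then 4·5 = 20. So 5^23 ≡ 20 (mod 37).
Hence h⁻¹(5) = 20.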